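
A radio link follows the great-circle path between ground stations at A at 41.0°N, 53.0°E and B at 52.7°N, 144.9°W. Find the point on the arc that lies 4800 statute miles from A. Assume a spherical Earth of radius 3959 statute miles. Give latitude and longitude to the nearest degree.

Convert each endpoint to a unit vector on the sphere (x = cos φ cos λ, y = cos φ sin λ, z = sin φ).
The central angle between the endpoints is δ = arccos(p₁·p₂) ≈ 1.484 rad (85.0°). The total great-circle distance is δ·R ≈ 1.484 × 3959 ≈ 5875 mi, so the target fraction is f = 4800/5875 ≈ 0.817.
Interpolate at f ≈ 0.817 with slerp weights a = sin((1−f)δ)/sin δ ≈ 0.269, b = sin(fδ)/sin δ ≈ 0.940.
p = a·p₁ + b·p₂ ≈ (-0.344, -0.165, 0.924); φ = arcsin(p_z) ≈ 67.58°, λ = atan2(p_y, p_x) ≈ -154.33°.

≈ 68°N, 154°W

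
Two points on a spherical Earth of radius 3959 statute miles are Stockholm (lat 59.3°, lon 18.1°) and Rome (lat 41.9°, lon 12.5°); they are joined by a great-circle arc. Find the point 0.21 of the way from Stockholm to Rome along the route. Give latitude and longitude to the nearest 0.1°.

Write both endpoints as unit vectors p₁, p₂ with components (cos φ cos λ, cos φ sin λ, sin φ).
The central angle between the endpoints is δ = arccos(p₁·p₂) ≈ 0.310 rad (17.7°).
Interpolate at f = 0.21 with slerp weights a = sin((1−f)δ)/sin δ ≈ 0.795, b = sin(fδ)/sin δ ≈ 0.213.
p = a·p₁ + b·p₂ ≈ (0.541, 0.160, 0.826); φ = arcsin(p_z) ≈ 55.67°, λ = atan2(p_y, p_x) ≈ 16.53°.

≈ lat 55.7°, lon 16.5°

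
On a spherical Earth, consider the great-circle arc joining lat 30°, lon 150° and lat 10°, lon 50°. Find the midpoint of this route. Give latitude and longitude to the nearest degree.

Convert each endpoint to a unit vector on the sphere (x = cos φ cos λ, y = cos φ sin λ, z = sin φ).
The central angle between the endpoints is δ = arccos(p₁·p₂) ≈ 1.632 rad (93.5°).
Interpolate at f = 1/2 with slerp weights a = sin((1−f)δ)/sin δ ≈ 0.730, b = sin(fδ)/sin δ ≈ 0.730.
p = a·p₁ + b·p₂ ≈ (-0.085, 0.867, 0.492); φ = arcsin(p_z) ≈ 29.45°, λ = atan2(p_y, p_x) ≈ 95.63°.

≈ lat 29°, lon 96°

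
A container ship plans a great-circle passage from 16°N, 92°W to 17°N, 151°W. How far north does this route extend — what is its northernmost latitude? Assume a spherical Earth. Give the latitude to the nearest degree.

≈ 19°N

The great circle lies in the plane with unit normal n̂ = (p₁ × p₂)/|p₁ × p₂|.
Here n̂_z ≈ -0.947; the vertex latitude is φ_max = arccos|n̂_z| ≈ 18.8°.
Check via Clairaut: cos φ_max = |cos φ₁| · sin C = cos(16.0°)·sin(79.9°) ≈ 0.947, again giving ≈ 18.8°.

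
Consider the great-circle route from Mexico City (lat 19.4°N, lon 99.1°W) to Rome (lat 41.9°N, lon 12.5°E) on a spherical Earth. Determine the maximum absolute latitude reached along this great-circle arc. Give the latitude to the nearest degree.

≈ 49°N

The great circle lies in the plane with unit normal n̂ = (p₁ × p₂)/|p₁ × p₂|.
Here n̂_z ≈ +0.653; the vertex latitude is φ_max = arccos|n̂_z| ≈ 49.2°.
Check via Clairaut: cos φ_max = |cos φ₁| · sin C = cos(19.4°)·sin(43.8°) ≈ 0.653, again giving ≈ 49.2°.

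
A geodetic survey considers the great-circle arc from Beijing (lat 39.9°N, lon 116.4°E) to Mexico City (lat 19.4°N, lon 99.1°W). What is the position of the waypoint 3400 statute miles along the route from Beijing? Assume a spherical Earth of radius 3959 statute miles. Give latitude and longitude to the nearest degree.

Convert each endpoint to a unit vector on the sphere (x = cos φ cos λ, y = cos φ sin λ, z = sin φ).
The central angle between the endpoints is δ = arccos(p₁·p₂) ≈ 1.956 rad (112.1°). The total great-circle distance is δ·R ≈ 1.956 × 3959 ≈ 7745 mi, so the target fraction is f = 3400/7745 ≈ 0.439.
Interpolate at f ≈ 0.439 with slerp weights a = sin((1−f)δ)/sin δ ≈ 0.961, b = sin(fδ)/sin δ ≈ 0.817.
p = a·p₁ + b·p₂ ≈ (-0.450, -0.101, 0.888); φ = arcsin(p_z) ≈ 62.57°, λ = atan2(p_y, p_x) ≈ -167.35°.

≈ lat 63°N, lon 167°W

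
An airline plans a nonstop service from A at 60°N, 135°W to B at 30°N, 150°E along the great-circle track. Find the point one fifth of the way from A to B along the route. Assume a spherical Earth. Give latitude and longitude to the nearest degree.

≈ 59°N, 157°W

Write both endpoints as unit vectors p₁, p₂ with components (cos φ cos λ, cos φ sin λ, sin φ).
The central angle between the endpoints is δ = arccos(p₁·p₂) ≈ 0.994 rad (57.0°).
Interpolate at f = 1/5 with slerp weights a = sin((1−f)δ)/sin δ ≈ 0.852, b = sin(fδ)/sin δ ≈ 0.236.
p = a·p₁ + b·p₂ ≈ (-0.478, -0.199, 0.856); φ = arcsin(p_z) ≈ 58.82°, λ = atan2(p_y, p_x) ≈ -157.38°.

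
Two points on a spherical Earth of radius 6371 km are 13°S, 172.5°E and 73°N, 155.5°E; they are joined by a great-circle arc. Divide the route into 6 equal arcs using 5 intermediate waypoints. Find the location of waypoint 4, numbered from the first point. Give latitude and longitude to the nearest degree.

Write both endpoints as unit vectors p₁, p₂ with components (cos φ cos λ, cos φ sin λ, sin φ).
The central angle between the endpoints is δ = arccos(p₁·p₂) ≈ 1.513 rad (86.7°).
Interpolate at f = 4/6 with slerp weights a = sin((1−f)δ)/sin δ ≈ 0.484, b = sin(fδ)/sin δ ≈ 0.848.
p = a·p₁ + b·p₂ ≈ (-0.693, 0.164, 0.702); φ = arcsin(p_z) ≈ 44.57°, λ = atan2(p_y, p_x) ≈ 166.66°.

≈ 45°N, 167°E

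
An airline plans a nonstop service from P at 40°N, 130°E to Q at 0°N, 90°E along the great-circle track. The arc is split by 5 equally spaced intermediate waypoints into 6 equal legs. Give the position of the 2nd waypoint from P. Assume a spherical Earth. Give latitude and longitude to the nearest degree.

≈ 28°N, 114°E

From cos δ = sin φ₁ sin φ₂ + cos φ₁ cos φ₂ cos Δλ, the central angle is δ ≈ 0.944 rad (54.1°).
Interpolate at f = 2/6 with slerp weights a = sin((1−f)δ)/sin δ ≈ 0.727, b = sin(fδ)/sin δ ≈ 0.382.
p = a·p₁ + b·p₂ ≈ (-0.358, 0.809, 0.467); φ = arcsin(p_z) ≈ 27.85°, λ = atan2(p_y, p_x) ≈ 113.87°.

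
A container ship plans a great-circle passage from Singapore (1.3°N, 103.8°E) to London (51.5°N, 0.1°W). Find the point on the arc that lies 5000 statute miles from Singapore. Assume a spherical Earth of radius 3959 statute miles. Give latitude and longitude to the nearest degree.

≈ (50°N, 40°E)

The haversine formula gives a central angle δ ≈ 1.703 rad (97.6°) between the endpoints. The total great-circle distance is δ·R ≈ 1.703 × 3959 ≈ 6742 mi, so the target fraction is f = 5000/6742 ≈ 0.742.
Interpolate at f ≈ 0.742 with slerp weights a = sin((1−f)δ)/sin δ ≈ 0.430, b = sin(fδ)/sin δ ≈ 0.961.
p = a·p₁ + b·p₂ ≈ (0.496, 0.416, 0.762); φ = arcsin(p_z) ≈ 49.65°, λ = atan2(p_y, p_x) ≈ 39.99°.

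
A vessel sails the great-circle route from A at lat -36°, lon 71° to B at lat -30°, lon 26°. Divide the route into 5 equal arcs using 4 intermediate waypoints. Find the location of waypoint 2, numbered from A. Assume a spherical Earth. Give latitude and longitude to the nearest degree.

The haversine formula gives a central angle δ ≈ 0.661 rad (37.9°) between the endpoints.
Interpolate at f = 2/5 with slerp weights a = sin((1−f)δ)/sin δ ≈ 0.629, b = sin(fδ)/sin δ ≈ 0.426.
p = a·p₁ + b·p₂ ≈ (0.497, 0.643, -0.583); φ = arcsin(p_z) ≈ -35.64°, λ = atan2(p_y, p_x) ≈ 52.29°.

≈ lat -36°, lon 52°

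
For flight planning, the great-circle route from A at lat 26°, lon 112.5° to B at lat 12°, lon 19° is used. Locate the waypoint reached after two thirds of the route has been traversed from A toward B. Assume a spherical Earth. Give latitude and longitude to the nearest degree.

≈ lat 23°, lon 48°

From cos δ = sin φ₁ sin φ₂ + cos φ₁ cos φ₂ cos Δλ, the central angle is δ ≈ 1.533 rad (87.9°).
Interpolate at f = 2/3 with slerp weights a = sin((1−f)δ)/sin δ ≈ 0.489, b = sin(fδ)/sin δ ≈ 0.854.
p = a·p₁ + b·p₂ ≈ (0.621, 0.678, 0.392); φ = arcsin(p_z) ≈ 23.09°, λ = atan2(p_y, p_x) ≈ 47.51°.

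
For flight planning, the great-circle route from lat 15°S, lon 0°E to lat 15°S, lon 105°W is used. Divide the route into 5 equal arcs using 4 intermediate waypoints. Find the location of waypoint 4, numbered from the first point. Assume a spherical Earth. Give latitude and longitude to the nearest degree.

≈ lat 20°S, lon 85°W

Convert each endpoint to a unit vector on the sphere (x = cos φ cos λ, y = cos φ sin λ, z = sin φ).
The central angle between the endpoints is δ = arccos(p₁·p₂) ≈ 1.746 rad (100.0°).
Interpolate at f = 4/5 with slerp weights a = sin((1−f)δ)/sin δ ≈ 0.348, b = sin(fδ)/sin δ ≈ 1.000.
p = a·p₁ + b·p₂ ≈ (0.086, -0.933, -0.349); φ = arcsin(p_z) ≈ -20.42°, λ = atan2(p_y, p_x) ≈ -84.76°.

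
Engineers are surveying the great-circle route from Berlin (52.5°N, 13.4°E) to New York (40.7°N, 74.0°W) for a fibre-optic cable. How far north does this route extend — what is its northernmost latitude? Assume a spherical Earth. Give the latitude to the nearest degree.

≈ 57°N

The great circle lies in the plane with unit normal n̂ = (p₁ × p₂)/|p₁ × p₂|.
Here n̂_z ≈ -0.547; the vertex latitude is φ_max = arccos|n̂_z| ≈ 56.8°.
Check via Clairaut: cos φ_max = |cos φ₁| · sin C = cos(52.5°)·sin(64.0°) ≈ 0.547, again giving ≈ 56.8°.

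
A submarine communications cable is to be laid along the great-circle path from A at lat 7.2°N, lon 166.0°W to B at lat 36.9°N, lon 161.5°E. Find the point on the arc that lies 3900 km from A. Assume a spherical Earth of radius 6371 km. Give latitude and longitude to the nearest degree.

From cos δ = sin φ₁ sin φ₂ + cos φ₁ cos φ₂ cos Δλ, the central angle is δ ≈ 0.731 rad (41.9°). The total great-circle distance is δ·R ≈ 0.731 × 6371 ≈ 4658 km, so the target fraction is f = 3900/4658 ≈ 0.837.
Interpolate at f ≈ 0.837 with slerp weights a = sin((1−f)δ)/sin δ ≈ 0.178, b = sin(fδ)/sin δ ≈ 0.861.
p = a·p₁ + b·p₂ ≈ (-0.824, 0.176, 0.539); φ = arcsin(p_z) ≈ 32.61°, λ = atan2(p_y, p_x) ≈ 167.96°.

≈ lat 33°N, lon 168°E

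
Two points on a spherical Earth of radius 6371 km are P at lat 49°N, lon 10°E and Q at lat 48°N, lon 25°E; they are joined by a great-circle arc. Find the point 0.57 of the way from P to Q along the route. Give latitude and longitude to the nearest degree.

Write both endpoints as unit vectors p₁, p₂ with components (cos φ cos λ, cos φ sin λ, sin φ).
The central angle between the endpoints is δ = arccos(p₁·p₂) ≈ 0.174 rad (10.0°).
Interpolate at f = 0.57 with slerp weights a = sin((1−f)δ)/sin δ ≈ 0.432, b = sin(fδ)/sin δ ≈ 0.572.
p = a·p₁ + b·p₂ ≈ (0.626, 0.211, 0.751); φ = arcsin(p_z) ≈ 48.67°, λ = atan2(p_y, p_x) ≈ 18.63°.

≈ lat 49°N, lon 19°E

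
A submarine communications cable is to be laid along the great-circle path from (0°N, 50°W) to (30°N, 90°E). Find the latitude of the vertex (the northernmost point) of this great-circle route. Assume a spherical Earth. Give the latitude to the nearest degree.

The great circle lies in the plane with unit normal n̂ = (p₁ × p₂)/|p₁ × p₂|.
Here n̂_z ≈ +0.744; the vertex latitude is φ_max = arccos|n̂_z| ≈ 41.9°.

≈ 42°N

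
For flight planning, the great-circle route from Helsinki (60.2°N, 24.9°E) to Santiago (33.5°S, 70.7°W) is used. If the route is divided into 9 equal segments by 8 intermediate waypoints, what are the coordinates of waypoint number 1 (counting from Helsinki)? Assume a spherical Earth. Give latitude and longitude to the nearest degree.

Convert each endpoint to a unit vector on the sphere (x = cos φ cos λ, y = cos φ sin λ, z = sin φ).
The central angle between the endpoints is δ = arccos(p₁·p₂) ≈ 2.117 rad (121.3°).
Interpolate at f = 1/9 with slerp weights a = sin((1−f)δ)/sin δ ≈ 1.114, b = sin(fδ)/sin δ ≈ 0.273.
p = a·p₁ + b·p₂ ≈ (0.577, 0.018, 0.816); φ = arcsin(p_z) ≈ 54.71°, λ = atan2(p_y, p_x) ≈ 1.83°.

≈ (55°N, 2°E)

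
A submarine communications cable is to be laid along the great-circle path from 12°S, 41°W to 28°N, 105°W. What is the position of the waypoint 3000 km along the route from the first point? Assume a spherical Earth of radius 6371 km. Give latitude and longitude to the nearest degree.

Write both endpoints as unit vectors p₁, p₂ with components (cos φ cos λ, cos φ sin λ, sin φ).
The central angle between the endpoints is δ = arccos(p₁·p₂) ≈ 1.286 rad (73.7°). The total great-circle distance is δ·R ≈ 1.286 × 6371 ≈ 8193 km, so the target fraction is f = 3000/8193 ≈ 0.366.
Interpolate at f ≈ 0.366 with slerp weights a = sin((1−f)δ)/sin δ ≈ 0.758, b = sin(fδ)/sin δ ≈ 0.473.
p = a·p₁ + b·p₂ ≈ (0.452, -0.890, 0.064); φ = arcsin(p_z) ≈ 3.68°, λ = atan2(p_y, p_x) ≈ -63.08°.

≈ 4°N, 63°W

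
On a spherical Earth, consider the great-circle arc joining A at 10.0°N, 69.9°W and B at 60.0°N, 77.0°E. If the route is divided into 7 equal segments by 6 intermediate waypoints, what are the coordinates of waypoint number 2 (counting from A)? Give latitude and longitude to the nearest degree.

≈ 39°N, 59°W

Write both endpoints as unit vectors p₁, p₂ with components (cos φ cos λ, cos φ sin λ, sin φ).
The central angle between the endpoints is δ = arccos(p₁·p₂) ≈ 1.836 rad (105.2°).
Interpolate at f = 2/7 with slerp weights a = sin((1−f)δ)/sin δ ≈ 1.002, b = sin(fδ)/sin δ ≈ 0.519.
p = a·p₁ + b·p₂ ≈ (0.397, -0.673, 0.623); φ = arcsin(p_z) ≈ 38.56°, λ = atan2(p_y, p_x) ≈ -59.46°.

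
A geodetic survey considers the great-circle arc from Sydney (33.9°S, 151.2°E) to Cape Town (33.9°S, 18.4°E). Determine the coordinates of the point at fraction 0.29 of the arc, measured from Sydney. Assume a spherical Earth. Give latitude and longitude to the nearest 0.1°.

Convert each endpoint to a unit vector on the sphere (x = cos φ cos λ, y = cos φ sin λ, z = sin φ).
The central angle between the endpoints is δ = arccos(p₁·p₂) ≈ 1.728 rad (99.0°).
Interpolate at f = 0.29 with slerp weights a = sin((1−f)δ)/sin δ ≈ 0.953, b = sin(fδ)/sin δ ≈ 0.487.
p = a·p₁ + b·p₂ ≈ (-0.310, 0.509, -0.803); φ = arcsin(p_z) ≈ -53.43°, λ = atan2(p_y, p_x) ≈ 121.38°.

≈ 53.4°S, 121.4°E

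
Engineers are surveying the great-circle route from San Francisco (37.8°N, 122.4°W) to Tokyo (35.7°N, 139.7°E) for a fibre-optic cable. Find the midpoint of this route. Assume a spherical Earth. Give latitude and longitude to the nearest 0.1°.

Write both endpoints as unit vectors p₁, p₂ with components (cos φ cos λ, cos φ sin λ, sin φ).
The central angle between the endpoints is δ = arccos(p₁·p₂) ≈ 1.298 rad (74.4°).
Interpolate at f = 1/2 with slerp weights a = sin((1−f)δ)/sin δ ≈ 0.628, b = sin(fδ)/sin δ ≈ 0.628.
p = a·p₁ + b·p₂ ≈ (-0.654, -0.089, 0.751); φ = arcsin(p_z) ≈ 48.67°, λ = atan2(p_y, p_x) ≈ -172.25°.

≈ 48.7°N, 172.3°W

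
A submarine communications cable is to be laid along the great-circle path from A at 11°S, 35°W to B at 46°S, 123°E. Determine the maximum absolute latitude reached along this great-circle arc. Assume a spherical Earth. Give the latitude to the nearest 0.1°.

≈ 72.9°S

The great circle lies in the plane with unit normal n̂ = (p₁ × p₂)/|p₁ × p₂|.
Here n̂_z ≈ +0.294; the vertex latitude is φ_max = arccos|n̂_z| ≈ 72.9°.
Check via Clairaut: cos φ_max = |cos φ₁| · sin C = cos(11.0°)·sin(162.6°) ≈ 0.294, again giving ≈ 72.9°.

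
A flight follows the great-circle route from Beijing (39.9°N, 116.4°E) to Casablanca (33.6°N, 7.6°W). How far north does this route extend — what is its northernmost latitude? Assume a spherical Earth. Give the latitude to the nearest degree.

≈ 58°N

The great circle lies in the plane with unit normal n̂ = (p₁ × p₂)/|p₁ × p₂|.
Here n̂_z ≈ -0.530; the vertex latitude is φ_max = arccos|n̂_z| ≈ 58.0°.
Check via Clairaut: cos φ_max = |cos φ₁| · sin C = cos(39.9°)·sin(43.7°) ≈ 0.530, again giving ≈ 58.0°.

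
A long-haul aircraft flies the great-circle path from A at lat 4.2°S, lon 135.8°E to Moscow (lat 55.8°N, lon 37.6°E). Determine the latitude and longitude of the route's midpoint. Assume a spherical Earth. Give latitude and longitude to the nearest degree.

≈ lat 35°N, lon 105°E

The haversine formula gives a central angle δ ≈ 1.712 rad (98.1°) between the endpoints.
Interpolate at f = 1/2 with slerp weights a = sin((1−f)δ)/sin δ ≈ 0.763, b = sin(fδ)/sin δ ≈ 0.763.
p = a·p₁ + b·p₂ ≈ (-0.206, 0.792, 0.575); φ = arcsin(p_z) ≈ 35.10°, λ = atan2(p_y, p_x) ≈ 104.56°.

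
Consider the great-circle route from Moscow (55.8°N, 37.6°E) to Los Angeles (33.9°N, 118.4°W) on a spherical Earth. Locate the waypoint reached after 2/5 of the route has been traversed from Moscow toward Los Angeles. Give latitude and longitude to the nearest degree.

≈ (79°N, 49°W)

Convert each endpoint to a unit vector on the sphere (x = cos φ cos λ, y = cos φ sin λ, z = sin φ).
The central angle between the endpoints is δ = arccos(p₁·p₂) ≈ 1.536 rad (88.0°).
Interpolate at f = 2/5 with slerp weights a = sin((1−f)δ)/sin δ ≈ 0.797, b = sin(fδ)/sin δ ≈ 0.577.
p = a·p₁ + b·p₂ ≈ (0.127, -0.148, 0.981); φ = arcsin(p_z) ≈ 78.76°, λ = atan2(p_y, p_x) ≈ -49.27°.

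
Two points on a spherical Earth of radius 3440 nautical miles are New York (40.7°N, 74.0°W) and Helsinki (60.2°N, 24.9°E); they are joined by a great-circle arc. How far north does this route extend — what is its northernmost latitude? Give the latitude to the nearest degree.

≈ 64°N

The great circle lies in the plane with unit normal n̂ = (p₁ × p₂)/|p₁ × p₂|.
Here n̂_z ≈ +0.432; the vertex latitude is φ_max = arccos|n̂_z| ≈ 64.4°.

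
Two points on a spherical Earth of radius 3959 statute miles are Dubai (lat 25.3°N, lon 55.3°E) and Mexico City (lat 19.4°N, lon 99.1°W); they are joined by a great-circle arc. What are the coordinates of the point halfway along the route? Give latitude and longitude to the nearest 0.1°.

From cos δ = sin φ₁ sin φ₂ + cos φ₁ cos φ₂ cos Δλ, the central angle is δ ≈ 2.249 rad (128.8°).
Interpolate at f = 1/2 with slerp weights a = sin((1−f)δ)/sin δ ≈ 1.158, b = sin(fδ)/sin δ ≈ 1.158.
p = a·p₁ + b·p₂ ≈ (0.423, -0.218, 0.879); φ = arcsin(p_z) ≈ 61.58°, λ = atan2(p_y, p_x) ≈ -27.23°.

≈ lat 61.6°N, lon 27.2°W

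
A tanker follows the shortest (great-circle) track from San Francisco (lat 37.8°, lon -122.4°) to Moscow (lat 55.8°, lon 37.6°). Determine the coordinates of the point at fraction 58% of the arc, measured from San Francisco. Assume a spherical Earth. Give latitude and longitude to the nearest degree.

≈ lat 81°, lon -55°

The haversine formula gives a central angle δ ≈ 1.481 rad (84.9°) between the endpoints.
Interpolate at f = 0.58 with slerp weights a = sin((1−f)δ)/sin δ ≈ 0.585, b = sin(fδ)/sin δ ≈ 0.760.
p = a·p₁ + b·p₂ ≈ (0.091, -0.130, 0.987); φ = arcsin(p_z) ≈ 80.89°, λ = atan2(p_y, p_x) ≈ -54.96°.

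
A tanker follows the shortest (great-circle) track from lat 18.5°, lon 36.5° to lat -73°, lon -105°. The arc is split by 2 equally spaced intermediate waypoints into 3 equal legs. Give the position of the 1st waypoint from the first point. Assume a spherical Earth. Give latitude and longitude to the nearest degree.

The haversine formula gives a central angle δ ≈ 2.118 rad (121.4°) between the endpoints.
Interpolate at f = 1/3 with slerp weights a = sin((1−f)δ)/sin δ ≈ 1.156, b = sin(fδ)/sin δ ≈ 0.760.
p = a·p₁ + b·p₂ ≈ (0.824, 0.438, -0.360); φ = arcsin(p_z) ≈ -21.08°, λ = atan2(p_y, p_x) ≈ 27.98°.

≈ lat -21°, lon 28°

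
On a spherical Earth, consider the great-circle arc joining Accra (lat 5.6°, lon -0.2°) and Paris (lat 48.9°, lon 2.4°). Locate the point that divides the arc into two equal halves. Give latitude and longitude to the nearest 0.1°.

Convert each endpoint to a unit vector on the sphere (x = cos φ cos λ, y = cos φ sin λ, z = sin φ).
The central angle between the endpoints is δ = arccos(p₁·p₂) ≈ 0.757 rad (43.4°).
Interpolate at f = 1/2 with slerp weights a = sin((1−f)δ)/sin δ ≈ 0.538, b = sin(fδ)/sin δ ≈ 0.538.
p = a·p₁ + b·p₂ ≈ (0.889, 0.013, 0.458); φ = arcsin(p_z) ≈ 27.26°, λ = atan2(p_y, p_x) ≈ 0.83°.

≈ lat 27.3°, lon 0.8°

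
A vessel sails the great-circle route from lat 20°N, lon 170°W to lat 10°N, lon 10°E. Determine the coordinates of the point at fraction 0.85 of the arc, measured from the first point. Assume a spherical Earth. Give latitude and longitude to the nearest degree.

≈ lat 33°N, lon 10°E

Convert each endpoint to a unit vector on the sphere (x = cos φ cos λ, y = cos φ sin λ, z = sin φ).
The central angle between the endpoints is δ = arccos(p₁·p₂) ≈ 2.618 rad (150.0°).
Interpolate at f = 0.85 with slerp weights a = sin((1−f)δ)/sin δ ≈ 0.765, b = sin(fδ)/sin δ ≈ 1.587.
p = a·p₁ + b·p₂ ≈ (0.831, 0.146, 0.537); φ = arcsin(p_z) ≈ 32.50°, λ = atan2(p_y, p_x) ≈ 10.00°.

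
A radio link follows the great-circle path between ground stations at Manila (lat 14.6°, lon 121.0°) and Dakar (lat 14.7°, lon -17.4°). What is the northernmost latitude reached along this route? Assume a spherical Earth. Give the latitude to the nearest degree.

≈ 36°

The great circle lies in the plane with unit normal n̂ = (p₁ × p₂)/|p₁ × p₂|.
Here n̂_z ≈ -0.805; the vertex latitude is φ_max = arccos|n̂_z| ≈ 36.4°.
Check via Clairaut: cos φ_max = |cos φ₁| · sin C = cos(14.6°)·sin(56.3°) ≈ 0.805, again giving ≈ 36.4°.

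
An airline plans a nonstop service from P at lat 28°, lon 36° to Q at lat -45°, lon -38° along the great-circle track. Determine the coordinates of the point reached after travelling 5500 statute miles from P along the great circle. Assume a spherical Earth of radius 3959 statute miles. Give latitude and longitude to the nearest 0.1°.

Convert each endpoint to a unit vector on the sphere (x = cos φ cos λ, y = cos φ sin λ, z = sin φ).
The central angle between the endpoints is δ = arccos(p₁·p₂) ≈ 1.731 rad (99.2°). The total great-circle distance is δ·R ≈ 1.731 × 3959 ≈ 6854 mi, so the target fraction is f = 5500/6854 ≈ 0.802.
Interpolate at f ≈ 0.802 with slerp weights a = sin((1−f)δ)/sin δ ≈ 0.340, b = sin(fδ)/sin δ ≈ 0.996.
p = a·p₁ + b·p₂ ≈ (0.798, -0.257, -0.545); φ = arcsin(p_z) ≈ -33.02°, λ = atan2(p_y, p_x) ≈ -17.88°.

≈ lat -33.0°, lon -17.9°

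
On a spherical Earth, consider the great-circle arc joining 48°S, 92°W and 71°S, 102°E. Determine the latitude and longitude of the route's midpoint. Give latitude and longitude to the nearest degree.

≈ 78°S, 105°W

Write both endpoints as unit vectors p₁, p₂ with components (cos φ cos λ, cos φ sin λ, sin φ).
The central angle between the endpoints is δ = arccos(p₁·p₂) ≈ 1.057 rad (60.6°).
Interpolate at f = 1/2 with slerp weights a = sin((1−f)δ)/sin δ ≈ 0.579, b = sin(fδ)/sin δ ≈ 0.579.
p = a·p₁ + b·p₂ ≈ (-0.053, -0.203, -0.978); φ = arcsin(p_z) ≈ -77.90°, λ = atan2(p_y, p_x) ≈ -104.57°.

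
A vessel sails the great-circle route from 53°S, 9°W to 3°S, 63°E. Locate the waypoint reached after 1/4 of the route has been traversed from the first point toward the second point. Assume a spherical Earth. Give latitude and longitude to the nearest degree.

From cos δ = sin φ₁ sin φ₂ + cos φ₁ cos φ₂ cos Δλ, the central angle is δ ≈ 1.341 rad (76.8°).
Interpolate at f = 1/4 with slerp weights a = sin((1−f)δ)/sin δ ≈ 0.867, b = sin(fδ)/sin δ ≈ 0.338.
p = a·p₁ + b·p₂ ≈ (0.669, 0.219, -0.710); φ = arcsin(p_z) ≈ -45.27°, λ = atan2(p_y, p_x) ≈ 18.13°.

≈ 45°S, 18°E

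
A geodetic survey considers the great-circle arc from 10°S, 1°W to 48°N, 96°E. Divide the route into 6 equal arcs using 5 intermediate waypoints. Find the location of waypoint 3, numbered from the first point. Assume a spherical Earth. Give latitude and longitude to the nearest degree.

≈ 27°N, 35°E

Write both endpoints as unit vectors p₁, p₂ with components (cos φ cos λ, cos φ sin λ, sin φ).
The central angle between the endpoints is δ = arccos(p₁·p₂) ≈ 1.782 rad (102.1°).
Interpolate at f = 3/6 with slerp weights a = sin((1−f)δ)/sin δ ≈ 0.795, b = sin(fδ)/sin δ ≈ 0.795.
p = a·p₁ + b·p₂ ≈ (0.727, 0.516, 0.453); φ = arcsin(p_z) ≈ 26.93°, λ = atan2(p_y, p_x) ≈ 35.33°.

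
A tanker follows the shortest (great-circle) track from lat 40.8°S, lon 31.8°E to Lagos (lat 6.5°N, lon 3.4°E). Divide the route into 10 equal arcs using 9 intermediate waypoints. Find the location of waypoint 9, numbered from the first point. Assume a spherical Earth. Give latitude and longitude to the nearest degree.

≈ lat 2°N, lon 6°E

Write both endpoints as unit vectors p₁, p₂ with components (cos φ cos λ, cos φ sin λ, sin φ).
The central angle between the endpoints is δ = arccos(p₁·p₂) ≈ 0.943 rad (54.0°).
Interpolate at f = 9/10 with slerp weights a = sin((1−f)δ)/sin δ ≈ 0.116, b = sin(fδ)/sin δ ≈ 0.927.
p = a·p₁ + b·p₂ ≈ (0.994, 0.101, 0.029); φ = arcsin(p_z) ≈ 1.66°, λ = atan2(p_y, p_x) ≈ 5.80°.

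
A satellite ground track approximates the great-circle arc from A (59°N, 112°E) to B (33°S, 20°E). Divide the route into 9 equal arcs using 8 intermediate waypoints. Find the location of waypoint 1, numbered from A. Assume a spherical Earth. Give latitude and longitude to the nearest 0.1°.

The haversine formula gives a central angle δ ≈ 2.074 rad (118.8°) between the endpoints.
Interpolate at f = 1/9 with slerp weights a = sin((1−f)δ)/sin δ ≈ 1.099, b = sin(fδ)/sin δ ≈ 0.261.
p = a·p₁ + b·p₂ ≈ (-0.007, 0.600, 0.800); φ = arcsin(p_z) ≈ 53.15°, λ = atan2(p_y, p_x) ≈ 90.64°.

≈ (53.2°N, 90.6°E)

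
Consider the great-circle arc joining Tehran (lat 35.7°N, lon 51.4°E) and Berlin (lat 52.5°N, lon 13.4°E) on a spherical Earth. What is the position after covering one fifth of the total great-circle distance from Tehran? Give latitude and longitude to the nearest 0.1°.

≈ lat 40.0°N, lon 45.5°E

Convert each endpoint to a unit vector on the sphere (x = cos φ cos λ, y = cos φ sin λ, z = sin φ).
The central angle between the endpoints is δ = arccos(p₁·p₂) ≈ 0.550 rad (31.5°).
Interpolate at f = 1/5 with slerp weights a = sin((1−f)δ)/sin δ ≈ 0.815, b = sin(fδ)/sin δ ≈ 0.210.
p = a·p₁ + b·p₂ ≈ (0.537, 0.547, 0.642); φ = arcsin(p_z) ≈ 39.95°, λ = atan2(p_y, p_x) ≈ 45.51°.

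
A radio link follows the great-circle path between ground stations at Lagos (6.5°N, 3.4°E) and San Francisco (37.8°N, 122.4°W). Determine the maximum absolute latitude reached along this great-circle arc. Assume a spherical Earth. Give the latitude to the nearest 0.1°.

≈ 46.3°N

The great circle lies in the plane with unit normal n̂ = (p₁ × p₂)/|p₁ × p₂|.
Here n̂_z ≈ -0.691; the vertex latitude is φ_max = arccos|n̂_z| ≈ 46.3°.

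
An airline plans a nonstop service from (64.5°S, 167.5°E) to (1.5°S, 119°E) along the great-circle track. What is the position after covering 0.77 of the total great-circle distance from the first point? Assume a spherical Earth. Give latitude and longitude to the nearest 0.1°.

From cos δ = sin φ₁ sin φ₂ + cos φ₁ cos φ₂ cos Δλ, the central angle is δ ≈ 1.257 rad (72.0°).
Interpolate at f = 0.77 with slerp weights a = sin((1−f)δ)/sin δ ≈ 0.300, b = sin(fδ)/sin δ ≈ 0.866.
p = a·p₁ + b·p₂ ≈ (-0.546, 0.785, -0.293); φ = arcsin(p_z) ≈ -17.05°, λ = atan2(p_y, p_x) ≈ 124.80°.

≈ (17.0°S, 124.8°E)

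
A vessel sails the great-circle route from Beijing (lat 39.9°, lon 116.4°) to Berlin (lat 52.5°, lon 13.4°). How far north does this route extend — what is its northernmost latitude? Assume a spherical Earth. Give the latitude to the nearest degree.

≈ 60°

The great circle lies in the plane with unit normal n̂ = (p₁ × p₂)/|p₁ × p₂|.
Here n̂_z ≈ -0.497; the vertex latitude is φ_max = arccos|n̂_z| ≈ 60.2°.
Check via Clairaut: cos φ_max = |cos φ₁| · sin C = cos(39.9°)·sin(40.4°) ≈ 0.497, again giving ≈ 60.2°.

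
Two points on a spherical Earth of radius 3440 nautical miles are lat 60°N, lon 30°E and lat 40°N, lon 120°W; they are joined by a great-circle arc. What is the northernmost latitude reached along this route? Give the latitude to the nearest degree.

≈ 79°N

The great circle lies in the plane with unit normal n̂ = (p₁ × p₂)/|p₁ × p₂|.
Here n̂_z ≈ -0.197; the vertex latitude is φ_max = arccos|n̂_z| ≈ 78.7°.
Check via Clairaut: cos φ_max = |cos φ₁| · sin C = cos(60.0°)·sin(23.1°) ≈ 0.197, again giving ≈ 78.7°.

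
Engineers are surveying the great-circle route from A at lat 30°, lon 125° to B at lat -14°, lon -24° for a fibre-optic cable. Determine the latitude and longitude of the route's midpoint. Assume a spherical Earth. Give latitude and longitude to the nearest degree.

≈ lat 27°, lon 39°

From cos δ = sin φ₁ sin φ₂ + cos φ₁ cos φ₂ cos Δλ, the central angle is δ ≈ 2.570 rad (147.3°).
Interpolate at f = 1/2 with slerp weights a = sin((1−f)δ)/sin δ ≈ 1.775, b = sin(fδ)/sin δ ≈ 1.775.
p = a·p₁ + b·p₂ ≈ (0.692, 0.559, 0.458); φ = arcsin(p_z) ≈ 27.26°, λ = atan2(p_y, p_x) ≈ 38.93°.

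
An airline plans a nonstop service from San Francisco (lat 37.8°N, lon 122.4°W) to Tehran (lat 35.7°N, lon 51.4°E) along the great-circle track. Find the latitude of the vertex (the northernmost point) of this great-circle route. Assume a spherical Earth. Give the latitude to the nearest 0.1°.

The great circle lies in the plane with unit normal n̂ = (p₁ × p₂)/|p₁ × p₂|.
Here n̂_z ≈ +0.072; the vertex latitude is φ_max = arccos|n̂_z| ≈ 85.9°.
Check via Clairaut: cos φ_max = |cos φ₁| · sin C = cos(37.8°)·sin(5.2°) ≈ 0.072, again giving ≈ 85.9°.

≈ 85.9°N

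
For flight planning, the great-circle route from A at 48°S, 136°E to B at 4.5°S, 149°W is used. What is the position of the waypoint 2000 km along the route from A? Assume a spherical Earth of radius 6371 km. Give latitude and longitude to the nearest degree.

≈ 43°S, 161°E

Convert each endpoint to a unit vector on the sphere (x = cos φ cos λ, y = cos φ sin λ, z = sin φ).
The central angle between the endpoints is δ = arccos(p₁·p₂) ≈ 1.338 rad (76.6°). The total great-circle distance is δ·R ≈ 1.338 × 6371 ≈ 8523 km, so the target fraction is f = 2000/8523 ≈ 0.235.
Interpolate at f ≈ 0.235 with slerp weights a = sin((1−f)δ)/sin δ ≈ 0.878, b = sin(fδ)/sin δ ≈ 0.317.
p = a·p₁ + b·p₂ ≈ (-0.694, 0.245, -0.677); φ = arcsin(p_z) ≈ -42.63°, λ = atan2(p_y, p_x) ≈ 160.54°.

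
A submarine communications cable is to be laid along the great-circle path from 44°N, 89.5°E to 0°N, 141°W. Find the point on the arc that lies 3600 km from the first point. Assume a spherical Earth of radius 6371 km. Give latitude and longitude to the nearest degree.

Write both endpoints as unit vectors p₁, p₂ with components (cos φ cos λ, cos φ sin λ, sin φ).
The central angle between the endpoints is δ = arccos(p₁·p₂) ≈ 2.046 rad (117.2°). The total great-circle distance is δ·R ≈ 2.046 × 6371 ≈ 13035 km, so the target fraction is f = 3600/13035 ≈ 0.276.
Interpolate at f ≈ 0.276 with slerp weights a = sin((1−f)δ)/sin δ ≈ 1.120, b = sin(fδ)/sin δ ≈ 0.602.
p = a·p₁ + b·p₂ ≈ (-0.461, 0.427, 0.778); φ = arcsin(p_z) ≈ 51.09°, λ = atan2(p_y, p_x) ≈ 137.21°.

≈ 51°N, 137°E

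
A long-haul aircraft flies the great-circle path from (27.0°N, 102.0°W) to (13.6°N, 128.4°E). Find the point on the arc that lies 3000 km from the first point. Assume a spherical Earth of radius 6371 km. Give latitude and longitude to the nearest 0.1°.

From cos δ = sin φ₁ sin φ₂ + cos φ₁ cos φ₂ cos Δλ, the central angle is δ ≈ 2.032 rad (116.4°). The total great-circle distance is δ·R ≈ 2.032 × 6371 ≈ 12948 km, so the target fraction is f = 3000/12948 ≈ 0.232.
Interpolate at f ≈ 0.232 with slerp weights a = sin((1−f)δ)/sin δ ≈ 1.117, b = sin(fδ)/sin δ ≈ 0.507.
p = a·p₁ + b·p₂ ≈ (-0.513, -0.587, 0.626); φ = arcsin(p_z) ≈ 38.77°, λ = atan2(p_y, p_x) ≈ -131.12°.

≈ (38.8°N, 131.1°W)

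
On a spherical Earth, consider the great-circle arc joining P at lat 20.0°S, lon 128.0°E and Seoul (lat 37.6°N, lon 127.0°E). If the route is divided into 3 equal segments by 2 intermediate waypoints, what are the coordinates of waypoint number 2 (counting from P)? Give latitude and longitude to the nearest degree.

≈ lat 18°N, lon 127°E

Write both endpoints as unit vectors p₁, p₂ with components (cos φ cos λ, cos φ sin λ, sin φ).
The central angle between the endpoints is δ = arccos(p₁·p₂) ≈ 1.005 rad (57.6°).
Interpolate at f = 2/3 with slerp weights a = sin((1−f)δ)/sin δ ≈ 0.390, b = sin(fδ)/sin δ ≈ 0.736.
p = a·p₁ + b·p₂ ≈ (-0.576, 0.754, 0.316); φ = arcsin(p_z) ≈ 18.40°, λ = atan2(p_y, p_x) ≈ 127.39°.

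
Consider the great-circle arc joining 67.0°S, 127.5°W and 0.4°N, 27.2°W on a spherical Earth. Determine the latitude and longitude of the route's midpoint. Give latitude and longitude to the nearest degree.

From cos δ = sin φ₁ sin φ₂ + cos φ₁ cos φ₂ cos Δλ, the central angle is δ ≈ 1.647 rad (94.4°).
Interpolate at f = 1/2 with slerp weights a = sin((1−f)δ)/sin δ ≈ 0.736, b = sin(fδ)/sin δ ≈ 0.736.
p = a·p₁ + b·p₂ ≈ (0.479, -0.564, -0.672); φ = arcsin(p_z) ≈ -42.23°, λ = atan2(p_y, p_x) ≈ -49.66°.

≈ 42°S, 50°W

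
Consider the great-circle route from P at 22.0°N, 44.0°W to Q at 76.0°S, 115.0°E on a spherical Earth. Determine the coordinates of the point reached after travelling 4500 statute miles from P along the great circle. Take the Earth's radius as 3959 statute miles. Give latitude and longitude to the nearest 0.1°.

Convert each endpoint to a unit vector on the sphere (x = cos φ cos λ, y = cos φ sin λ, z = sin φ).
The central angle between the endpoints is δ = arccos(p₁·p₂) ≈ 2.181 rad (125.0°). The total great-circle distance is δ·R ≈ 2.181 × 3959 ≈ 8634 mi, so the target fraction is f = 4500/8634 ≈ 0.521.
Interpolate at f ≈ 0.521 with slerp weights a = sin((1−f)δ)/sin δ ≈ 1.055, b = sin(fδ)/sin δ ≈ 1.107.
p = a·p₁ + b·p₂ ≈ (0.590, -0.437, -0.679); φ = arcsin(p_z) ≈ -42.76°, λ = atan2(p_y, p_x) ≈ -36.49°.

≈ 42.8°S, 36.5°W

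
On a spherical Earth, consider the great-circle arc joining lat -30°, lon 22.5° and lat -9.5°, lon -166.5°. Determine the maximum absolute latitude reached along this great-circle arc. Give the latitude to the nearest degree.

≈ -78°

The great circle lies in the plane with unit normal n̂ = (p₁ × p₂)/|p₁ × p₂|.
Here n̂_z ≈ +0.206; the vertex latitude is φ_max = arccos|n̂_z| ≈ 78.1°.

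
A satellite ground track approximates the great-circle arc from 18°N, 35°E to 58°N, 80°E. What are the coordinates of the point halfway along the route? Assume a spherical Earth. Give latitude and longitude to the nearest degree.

≈ 40°N, 51°E

The haversine formula gives a central angle δ ≈ 0.904 rad (51.8°) between the endpoints.
Interpolate at f = 1/2 with slerp weights a = sin((1−f)δ)/sin δ ≈ 0.556, b = sin(fδ)/sin δ ≈ 0.556.
p = a·p₁ + b·p₂ ≈ (0.484, 0.593, 0.643); φ = arcsin(p_z) ≈ 40.03°, λ = atan2(p_y, p_x) ≈ 50.78°.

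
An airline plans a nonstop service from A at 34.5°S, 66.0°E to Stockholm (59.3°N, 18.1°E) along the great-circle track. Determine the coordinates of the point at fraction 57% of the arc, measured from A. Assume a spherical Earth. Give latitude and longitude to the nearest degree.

Convert each endpoint to a unit vector on the sphere (x = cos φ cos λ, y = cos φ sin λ, z = sin φ).
The central angle between the endpoints is δ = arccos(p₁·p₂) ≈ 1.777 rad (101.8°).
Interpolate at f = 0.57 with slerp weights a = sin((1−f)δ)/sin δ ≈ 0.707, b = sin(fδ)/sin δ ≈ 0.867.
p = a·p₁ + b·p₂ ≈ (0.658, 0.670, 0.345); φ = arcsin(p_z) ≈ 20.18°, λ = atan2(p_y, p_x) ≈ 45.52°.

≈ 20°N, 46°E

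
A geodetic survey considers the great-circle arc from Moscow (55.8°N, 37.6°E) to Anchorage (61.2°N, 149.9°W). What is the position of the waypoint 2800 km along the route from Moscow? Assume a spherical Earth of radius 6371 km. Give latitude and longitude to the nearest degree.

Write both endpoints as unit vectors p₁, p₂ with components (cos φ cos λ, cos φ sin λ, sin φ).
The central angle between the endpoints is δ = arccos(p₁·p₂) ≈ 1.097 rad (62.9°). The total great-circle distance is δ·R ≈ 1.097 × 6371 ≈ 6989 km, so the target fraction is f = 2800/6989 ≈ 0.401.
Interpolate at f ≈ 0.401 with slerp weights a = sin((1−f)δ)/sin δ ≈ 0.687, b = sin(fδ)/sin δ ≈ 0.478.
p = a·p₁ + b·p₂ ≈ (0.107, 0.120, 0.987); φ = arcsin(p_z) ≈ 80.77°, λ = atan2(p_y, p_x) ≈ 48.40°.

≈ 81°N, 48°E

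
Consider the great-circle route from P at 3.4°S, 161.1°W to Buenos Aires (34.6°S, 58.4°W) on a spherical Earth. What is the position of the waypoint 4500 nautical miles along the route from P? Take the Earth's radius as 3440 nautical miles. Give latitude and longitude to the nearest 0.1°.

Write both endpoints as unit vectors p₁, p₂ with components (cos φ cos λ, cos φ sin λ, sin φ).
The central angle between the endpoints is δ = arccos(p₁·p₂) ≈ 1.718 rad (98.5°). The total great-circle distance is δ·R ≈ 1.718 × 3440 ≈ 5911 nmi, so the target fraction is f = 4500/5911 ≈ 0.761.
Interpolate at f ≈ 0.761 with slerp weights a = sin((1−f)δ)/sin δ ≈ 0.403, b = sin(fδ)/sin δ ≈ 0.976.
p = a·p₁ + b·p₂ ≈ (0.040, -0.815, -0.578); φ = arcsin(p_z) ≈ -35.33°, λ = atan2(p_y, p_x) ≈ -87.16°.

≈ 35.3°S, 87.2°W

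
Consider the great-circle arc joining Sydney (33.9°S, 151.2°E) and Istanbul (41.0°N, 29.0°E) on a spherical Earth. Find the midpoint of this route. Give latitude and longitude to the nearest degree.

≈ 7°N, 95°E

The haversine formula gives a central angle δ ≈ 2.346 rad (134.4°) between the endpoints.
Interpolate at f = 1/2 with slerp weights a = sin((1−f)δ)/sin δ ≈ 1.290, b = sin(fδ)/sin δ ≈ 1.290.
p = a·p₁ + b·p₂ ≈ (-0.087, 0.988, 0.127); φ = arcsin(p_z) ≈ 7.29°, λ = atan2(p_y, p_x) ≈ 95.02°.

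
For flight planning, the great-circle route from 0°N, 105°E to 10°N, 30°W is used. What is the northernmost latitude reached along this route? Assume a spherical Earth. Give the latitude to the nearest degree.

The great circle lies in the plane with unit normal n̂ = (p₁ × p₂)/|p₁ × p₂|.
Here n̂_z ≈ -0.970; the vertex latitude is φ_max = arccos|n̂_z| ≈ 14.0°.

≈ 14°N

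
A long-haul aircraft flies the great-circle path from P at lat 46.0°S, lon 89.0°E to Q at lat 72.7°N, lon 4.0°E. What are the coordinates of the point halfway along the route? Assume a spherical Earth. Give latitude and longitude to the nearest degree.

≈ lat 17°N, lon 67°E

From cos δ = sin φ₁ sin φ₂ + cos φ₁ cos φ₂ cos Δλ, the central angle is δ ≈ 2.303 rad (132.0°).
Interpolate at f = 1/2 with slerp weights a = sin((1−f)δ)/sin δ ≈ 1.229, b = sin(fδ)/sin δ ≈ 1.229.
p = a·p₁ + b·p₂ ≈ (0.379, 0.879, 0.289); φ = arcsin(p_z) ≈ 16.81°, λ = atan2(p_y, p_x) ≈ 66.65°.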